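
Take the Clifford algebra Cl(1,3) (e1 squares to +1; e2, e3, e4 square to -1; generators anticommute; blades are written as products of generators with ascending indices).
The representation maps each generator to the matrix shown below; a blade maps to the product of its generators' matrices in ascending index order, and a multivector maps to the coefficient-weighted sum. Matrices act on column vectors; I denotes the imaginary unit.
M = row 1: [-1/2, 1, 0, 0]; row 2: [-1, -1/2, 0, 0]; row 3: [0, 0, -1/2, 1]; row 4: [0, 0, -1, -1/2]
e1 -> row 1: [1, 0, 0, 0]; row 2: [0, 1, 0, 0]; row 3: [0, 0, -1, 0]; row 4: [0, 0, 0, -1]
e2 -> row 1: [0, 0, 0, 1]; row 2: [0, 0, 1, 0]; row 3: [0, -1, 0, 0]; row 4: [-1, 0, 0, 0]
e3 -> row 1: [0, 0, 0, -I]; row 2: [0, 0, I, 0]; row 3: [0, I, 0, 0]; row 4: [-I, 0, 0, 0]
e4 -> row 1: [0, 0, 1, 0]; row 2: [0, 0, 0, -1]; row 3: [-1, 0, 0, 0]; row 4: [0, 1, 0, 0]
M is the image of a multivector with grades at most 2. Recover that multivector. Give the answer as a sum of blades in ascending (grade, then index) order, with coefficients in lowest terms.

Method: the blade images are trace-orthogonal — tr(rho(e_A) rho(e_B)^-1) = 4 if A = B and 0 otherwise — and rho(e_A)^-1 = (e_A)^2 * rho(e_A) with (e_A)^2 = +1 or -1, so the coefficient of e_A in the preimage is (e_A)^2 * tr(M rho(e_A))/4.
Nonzero projections over blades of grade <= 2: 1: (1)^2 = +1, tr(M 1) = -2, coefficient -1/2; e2 e4: (e2 e4)^2 = -1, tr(M rho(e2 e4)) = -4, coefficient 1. Every other blade of grade <= 2 projects to 0.
Answer: -1/2 + e2 e4


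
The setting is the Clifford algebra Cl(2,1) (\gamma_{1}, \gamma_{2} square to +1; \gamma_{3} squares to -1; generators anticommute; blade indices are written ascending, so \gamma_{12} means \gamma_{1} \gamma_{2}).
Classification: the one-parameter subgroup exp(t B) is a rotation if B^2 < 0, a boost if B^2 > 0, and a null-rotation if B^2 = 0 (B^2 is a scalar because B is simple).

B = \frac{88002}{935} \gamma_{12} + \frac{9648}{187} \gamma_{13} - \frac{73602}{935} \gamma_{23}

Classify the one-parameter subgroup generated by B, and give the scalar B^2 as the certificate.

B^2 term by term: the squares give (\frac{88002}{935})^2*(\gamma_{12})^2 + (\frac{9648}{187})^2*(\gamma_{13})^2 + (-\frac{73602}{935})^2*(\gamma_{23})^2 = \frac{7744352004}{874225}*(-1) + \frac{93083904}{34969}*(+1) + \frac{5417254404}{874225}*(+1) = 0 (each basis 2-blade squares to minus the product of its generators' squares); cross terms between blades sharing an index anticommute and cancel. So B^2 = 0.
Answer: null-rotation, certificate B^2 = 0. Because 0 is invariant under every versor sandwich, the classification follows from its sign alone.


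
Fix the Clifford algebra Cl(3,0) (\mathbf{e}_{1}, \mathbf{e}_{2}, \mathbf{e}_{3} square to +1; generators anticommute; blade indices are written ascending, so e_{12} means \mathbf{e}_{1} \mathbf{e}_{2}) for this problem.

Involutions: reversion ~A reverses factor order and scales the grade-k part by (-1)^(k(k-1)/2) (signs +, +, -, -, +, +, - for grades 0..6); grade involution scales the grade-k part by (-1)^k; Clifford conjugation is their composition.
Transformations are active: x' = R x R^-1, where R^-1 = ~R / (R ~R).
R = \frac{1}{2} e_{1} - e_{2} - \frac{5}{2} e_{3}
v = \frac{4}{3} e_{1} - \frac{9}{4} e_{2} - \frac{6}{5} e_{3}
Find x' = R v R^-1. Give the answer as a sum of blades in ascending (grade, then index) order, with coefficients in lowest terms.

~R = \frac{1}{2} e_{1} - e_{2} - \frac{5}{2} e_{3}, and R ~R = \frac{15}{2}, so R^-1 = ~R / (\frac{15}{2}).
R v = \frac{71}{12} + \frac{5}{24} e_{12} + \frac{41}{15} e_{13} - \frac{177}{40} e_{23}
Answer: -\frac{49}{90} e_{1} + \frac{121}{180} e_{2} - \frac{247}{90} e_{3}


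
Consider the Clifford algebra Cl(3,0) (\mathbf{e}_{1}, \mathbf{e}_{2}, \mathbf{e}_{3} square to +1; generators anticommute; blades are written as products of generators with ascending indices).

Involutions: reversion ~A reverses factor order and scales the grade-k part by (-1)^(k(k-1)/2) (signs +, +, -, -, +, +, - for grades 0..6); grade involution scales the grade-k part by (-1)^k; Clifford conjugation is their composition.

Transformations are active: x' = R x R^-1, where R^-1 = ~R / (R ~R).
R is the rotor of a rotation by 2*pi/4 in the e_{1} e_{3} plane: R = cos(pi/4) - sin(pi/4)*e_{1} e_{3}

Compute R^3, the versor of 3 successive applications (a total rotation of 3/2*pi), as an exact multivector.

Because a rotor carries half the rotation angle, composing 3 copies of this e_{1} e_{3}-plane rotor multiplies the phase: 3*(pi/4) = \frac{3 \pi}{4}, hence R^3 = cos(\frac{3 \pi}{4}) - sin(\frac{3 \pi}{4})*e_{1} e_{3}.
cos(\frac{3 \pi}{4}) = - \frac{\sqrt{2}}{2} and sin(\frac{3 \pi}{4}) = \frac{\sqrt{2}}{2}, so R^3 = - \frac{\sqrt{2}}{2} - \frac{\sqrt{2}}{2} e_{1} e_{3}. The net rotation is 3/2*pi; the rotor keeps the half-angle phase exactly.
Answer: - \frac{\sqrt{2}}{2} - \frac{\sqrt{2}}{2} e_{1} e_{3}


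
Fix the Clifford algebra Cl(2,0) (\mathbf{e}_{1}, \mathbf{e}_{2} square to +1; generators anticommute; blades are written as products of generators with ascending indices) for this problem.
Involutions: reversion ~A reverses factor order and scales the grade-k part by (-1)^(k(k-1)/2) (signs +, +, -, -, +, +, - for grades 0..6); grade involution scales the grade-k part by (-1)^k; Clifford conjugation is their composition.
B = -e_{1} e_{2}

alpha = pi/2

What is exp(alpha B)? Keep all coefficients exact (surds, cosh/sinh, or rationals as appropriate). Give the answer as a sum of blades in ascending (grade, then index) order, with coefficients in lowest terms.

B^2 = (-1)^2*(e_{1} e_{2})^2 = 1*(-1) = -1 (a basis 2-blade squares to minus the product of its generators' squares).
B^2 = -1 — a negative square means the series sums to a rotation: l = 1, alpha*l = \frac{\pi}{2}, so exp(alpha B) = cos(\frac{\pi}{2}) + (sin(\frac{\pi}{2})/1)*B = 0 + (1)*B.
Answer: -e_{1} e_{2}


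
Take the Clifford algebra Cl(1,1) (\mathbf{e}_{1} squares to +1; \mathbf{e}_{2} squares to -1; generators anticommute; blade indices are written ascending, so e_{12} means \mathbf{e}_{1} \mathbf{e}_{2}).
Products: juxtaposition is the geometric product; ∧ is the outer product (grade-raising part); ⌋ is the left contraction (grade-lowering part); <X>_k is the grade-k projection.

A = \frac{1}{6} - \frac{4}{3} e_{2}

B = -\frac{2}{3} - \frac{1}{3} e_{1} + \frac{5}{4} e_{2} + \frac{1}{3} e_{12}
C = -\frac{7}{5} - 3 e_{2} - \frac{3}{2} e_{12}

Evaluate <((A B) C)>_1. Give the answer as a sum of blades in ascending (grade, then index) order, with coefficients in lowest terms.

step 1: \frac{14}{9} - \frac{1}{2} e_{1} + \frac{79}{72} e_{2} - \frac{7}{18} e_{12}
step 2: \frac{611}{360} - \frac{169}{80} e_{1} - \frac{1963}{360} e_{2} - \frac{13}{45} e_{12}
step 3: -\frac{169}{80} e_{1} - \frac{1963}{360} e_{2}
Answer: -\frac{169}{80} e_{1} - \frac{1963}{360} e_{2}


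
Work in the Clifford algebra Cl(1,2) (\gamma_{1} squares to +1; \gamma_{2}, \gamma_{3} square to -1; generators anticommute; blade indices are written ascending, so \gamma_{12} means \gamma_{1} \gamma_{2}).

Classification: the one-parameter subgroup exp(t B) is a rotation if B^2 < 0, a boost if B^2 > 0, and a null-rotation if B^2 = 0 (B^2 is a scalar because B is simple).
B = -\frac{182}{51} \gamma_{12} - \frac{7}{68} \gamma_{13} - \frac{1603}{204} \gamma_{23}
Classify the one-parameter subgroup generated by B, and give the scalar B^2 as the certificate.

B^2 term by term: the squares give (-\frac{182}{51})^2*(\gamma_{12})^2 + (-\frac{7}{68})^2*(\gamma_{13})^2 + (-\frac{1603}{204})^2*(\gamma_{23})^2 = \frac{33124}{2601}*(+1) + \frac{49}{4624}*(+1) + \frac{2569609}{41616}*(-1) = -49 (each basis 2-blade squares to minus the product of its generators' squares); cross terms between blades sharing an index anticommute and cancel. So B^2 = -49.
Answer: rotation, certificate B^2 = -49. The class reads off the invariant scalar -49 directly.


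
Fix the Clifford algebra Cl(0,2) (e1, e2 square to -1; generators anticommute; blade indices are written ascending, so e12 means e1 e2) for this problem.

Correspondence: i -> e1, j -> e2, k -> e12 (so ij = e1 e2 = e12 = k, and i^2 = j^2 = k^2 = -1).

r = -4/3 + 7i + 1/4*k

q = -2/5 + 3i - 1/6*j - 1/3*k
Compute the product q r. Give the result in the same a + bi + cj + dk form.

In blades: q = -2/5 + 3*e1 - 1/6*e2 - 1/3*e12, r = -4/3 + 7*e1 + 1/4*e12.
Distribute q over r term by term (generator squares from the signature, products reordered to ascending indices): (-2/5)*r = 8/15 - 14/5*e1 - 1/10*e12; (3*e1)*r = -21 - 4*e1 - 3/4*e2; (-1/6*e2)*r = -1/24*e1 + 2/9*e2 + 7/6*e12; (-1/3*e12)*r = 1/12 - 7/3*e2 + 4/9*e12.
Sum: -1223/60 - 821/120*e1 - 103/36*e2 + 68/45*e12; translating back through the correspondence:
Answer: -1223/60 - 821/120*i - 103/36*j + 68/45*k


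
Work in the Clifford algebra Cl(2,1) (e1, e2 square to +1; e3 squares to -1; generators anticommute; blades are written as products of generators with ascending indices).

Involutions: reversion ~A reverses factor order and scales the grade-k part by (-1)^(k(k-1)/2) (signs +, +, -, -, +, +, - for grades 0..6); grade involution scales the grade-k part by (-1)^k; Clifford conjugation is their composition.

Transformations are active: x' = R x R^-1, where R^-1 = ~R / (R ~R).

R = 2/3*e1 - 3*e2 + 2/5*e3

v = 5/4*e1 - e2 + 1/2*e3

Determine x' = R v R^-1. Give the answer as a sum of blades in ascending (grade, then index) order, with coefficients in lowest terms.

~R = 2/3*e1 - 3*e2 + 2/5*e3, and R ~R = 2089/225, so R^-1 = ~R / (2089/225).
R v = 109/30 + 37/12*e1 e2 - 1/6*e1 e3 - 11/10*e2 e3
Answer: -6085/8356*e1 - 2816/2089*e2 - 781/4178*e3


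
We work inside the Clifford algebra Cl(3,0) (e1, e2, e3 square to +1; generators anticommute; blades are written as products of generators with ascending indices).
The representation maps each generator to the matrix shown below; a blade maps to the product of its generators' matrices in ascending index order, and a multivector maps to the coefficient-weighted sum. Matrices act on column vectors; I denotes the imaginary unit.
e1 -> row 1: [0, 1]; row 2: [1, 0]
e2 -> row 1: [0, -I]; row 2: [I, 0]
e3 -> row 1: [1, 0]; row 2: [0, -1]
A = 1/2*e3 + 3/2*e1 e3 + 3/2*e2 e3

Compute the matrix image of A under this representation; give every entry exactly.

Bivector images (products of the table entries): rho(e1 e3) = rho(e1)rho(e3) = row 1: [0, -1]; row 2: [1, 0]; rho(e2 e3) = rho(e2)rho(e3) = row 1: [0, I]; row 2: [I, 0].
M = (1/2)*rho(e3) + (3/2)*rho(e1 e3) + (3/2)*rho(e2 e3), summed entrywise:
Answer: row 1: [1/2, -3/2 + 3*I/2]; row 2: [3/2 + 3*I/2, -1/2]


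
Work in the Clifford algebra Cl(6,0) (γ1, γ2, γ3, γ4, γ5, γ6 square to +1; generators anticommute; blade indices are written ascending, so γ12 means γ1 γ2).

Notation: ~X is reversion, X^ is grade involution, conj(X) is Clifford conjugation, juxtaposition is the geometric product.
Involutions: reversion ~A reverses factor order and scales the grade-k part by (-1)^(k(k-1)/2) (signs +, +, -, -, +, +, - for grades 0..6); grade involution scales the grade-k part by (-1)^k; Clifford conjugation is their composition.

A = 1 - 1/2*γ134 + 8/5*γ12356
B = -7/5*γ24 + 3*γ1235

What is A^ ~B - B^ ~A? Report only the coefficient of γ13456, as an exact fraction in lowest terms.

first term: -24/5*γ6 + 7/5*γ24 + 7/10*γ123 - 3/2*γ245 + 3*γ1235 + 56/25*γ13456
second term: 24/5*γ6 - 7/5*γ24 + 7/10*γ123 - 3/2*γ245 + 3*γ1235 - 56/25*γ13456
Answer: 112/25


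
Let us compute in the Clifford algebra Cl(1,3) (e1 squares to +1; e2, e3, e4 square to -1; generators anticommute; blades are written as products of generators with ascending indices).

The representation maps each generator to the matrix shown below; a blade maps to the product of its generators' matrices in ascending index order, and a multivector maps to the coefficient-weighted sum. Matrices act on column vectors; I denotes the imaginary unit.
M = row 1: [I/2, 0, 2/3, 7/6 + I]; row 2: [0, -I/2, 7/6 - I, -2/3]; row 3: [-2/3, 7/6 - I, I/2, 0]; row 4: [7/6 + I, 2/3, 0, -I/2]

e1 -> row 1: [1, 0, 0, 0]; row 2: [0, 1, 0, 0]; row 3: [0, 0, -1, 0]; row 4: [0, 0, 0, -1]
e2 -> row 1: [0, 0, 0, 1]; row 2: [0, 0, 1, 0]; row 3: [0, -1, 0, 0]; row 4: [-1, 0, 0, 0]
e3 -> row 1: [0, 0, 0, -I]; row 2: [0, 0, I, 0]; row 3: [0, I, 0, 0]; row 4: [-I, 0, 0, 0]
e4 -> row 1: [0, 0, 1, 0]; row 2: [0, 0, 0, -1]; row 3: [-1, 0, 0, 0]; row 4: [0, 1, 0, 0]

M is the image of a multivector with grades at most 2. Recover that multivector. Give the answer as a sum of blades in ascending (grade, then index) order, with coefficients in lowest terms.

Method: the blade images are trace-orthogonal — tr(rho(e_A) rho(e_B)^-1) = 4 if A = B and 0 otherwise — and rho(e_A)^-1 = (e_A)^2 * rho(e_A) with (e_A)^2 = +1 or -1, so the coefficient of e_A in the preimage is (e_A)^2 * tr(M rho(e_A))/4.
Nonzero projections over blades of grade <= 2: e3: (e3)^2 = -1, tr(M rho(e3)) = 4, coefficient -1; e4: (e4)^2 = -1, tr(M rho(e4)) = -8/3, coefficient 2/3; e1 e2: (e1 e2)^2 = +1, tr(M rho(e1 e2)) = 14/3, coefficient 7/6; e2 e3: (e2 e3)^2 = -1, tr(M rho(e2 e3)) = 2, coefficient -1/2. Every other blade of grade <= 2 projects to 0.
Answer: -e3 + 2/3*e4 + 7/6*e1 e2 - 1/2*e2 e3


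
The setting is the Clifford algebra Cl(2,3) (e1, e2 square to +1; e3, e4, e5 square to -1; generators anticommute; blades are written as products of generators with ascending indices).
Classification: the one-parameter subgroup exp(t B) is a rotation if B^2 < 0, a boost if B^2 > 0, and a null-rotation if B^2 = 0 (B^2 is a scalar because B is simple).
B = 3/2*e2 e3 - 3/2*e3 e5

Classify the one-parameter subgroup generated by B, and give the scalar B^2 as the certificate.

B^2 term by term: the squares give (3/2)^2*(e2 e3)^2 + (-3/2)^2*(e3 e5)^2 = 9/4*(+1) + 9/4*(-1) = 0 (each basis 2-blade squares to minus the product of its generators' squares); cross terms between blades sharing an index anticommute and cancel. So B^2 = 0.
Answer: null-rotation, certificate B^2 = 0. Note: conjugating B changes its blade decomposition but never the scalar B^2 = 0, whose sign settles the classification.


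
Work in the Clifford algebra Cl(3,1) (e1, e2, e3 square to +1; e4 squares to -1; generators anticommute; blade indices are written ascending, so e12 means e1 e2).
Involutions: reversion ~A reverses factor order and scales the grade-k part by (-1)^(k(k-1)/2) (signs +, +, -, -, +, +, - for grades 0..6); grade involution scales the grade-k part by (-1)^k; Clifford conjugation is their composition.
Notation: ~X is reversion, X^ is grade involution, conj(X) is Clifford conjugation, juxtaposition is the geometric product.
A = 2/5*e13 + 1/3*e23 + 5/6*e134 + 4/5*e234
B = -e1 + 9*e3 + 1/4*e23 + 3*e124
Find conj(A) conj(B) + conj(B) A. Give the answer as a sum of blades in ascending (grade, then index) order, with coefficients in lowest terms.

first term: -1/12 + 18/5*e1 + 3*e2 + 2/5*e3 + 1/5*e4 - 1/10*e12 + 12/5*e13 + 15/2*e14 - 5/2*e23 + 36/5*e24 + 5/6*e34 - 1/3*e123 + 5/24*e124 + e134 - 6/5*e234 - 4/5*e1234
second term: 1/12 + 18/5*e1 + 3*e2 + 2/5*e3 + 1/5*e4 - 1/10*e12 - 12/5*e13 + 15/2*e14 + 5/2*e23 + 36/5*e24 + 5/6*e34 + 1/3*e123 - 5/24*e124 + e134 - 6/5*e234 + 4/5*e1234
Answer: 36/5*e1 + 6*e2 + 4/5*e3 + 2/5*e4 - 1/5*e12 + 15*e14 + 72/5*e24 + 5/3*e34 + 2*e134 - 12/5*e234


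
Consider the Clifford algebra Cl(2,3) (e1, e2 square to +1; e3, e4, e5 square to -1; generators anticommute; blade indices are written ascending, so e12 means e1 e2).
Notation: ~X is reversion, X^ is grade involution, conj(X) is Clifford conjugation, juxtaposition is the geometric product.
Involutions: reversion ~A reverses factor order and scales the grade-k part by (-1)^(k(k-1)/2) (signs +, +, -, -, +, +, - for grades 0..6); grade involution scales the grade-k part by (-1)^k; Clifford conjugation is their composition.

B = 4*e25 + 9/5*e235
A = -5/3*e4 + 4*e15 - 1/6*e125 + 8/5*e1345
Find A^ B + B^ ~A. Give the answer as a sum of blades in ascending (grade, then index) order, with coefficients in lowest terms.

first term: 2/3*e1 + 16*e12 - 3/10*e13 - 36/5*e123 - 72/25*e124 - 20/3*e245 + 32/5*e1234 + 3*e2345
second term: 2/3*e1 + 16*e12 - 3/10*e13 + 36/5*e123 + 72/25*e124 + 20/3*e245 - 32/5*e1234 - 3*e2345
Answer: 4/3*e1 + 32*e12 - 3/5*e13


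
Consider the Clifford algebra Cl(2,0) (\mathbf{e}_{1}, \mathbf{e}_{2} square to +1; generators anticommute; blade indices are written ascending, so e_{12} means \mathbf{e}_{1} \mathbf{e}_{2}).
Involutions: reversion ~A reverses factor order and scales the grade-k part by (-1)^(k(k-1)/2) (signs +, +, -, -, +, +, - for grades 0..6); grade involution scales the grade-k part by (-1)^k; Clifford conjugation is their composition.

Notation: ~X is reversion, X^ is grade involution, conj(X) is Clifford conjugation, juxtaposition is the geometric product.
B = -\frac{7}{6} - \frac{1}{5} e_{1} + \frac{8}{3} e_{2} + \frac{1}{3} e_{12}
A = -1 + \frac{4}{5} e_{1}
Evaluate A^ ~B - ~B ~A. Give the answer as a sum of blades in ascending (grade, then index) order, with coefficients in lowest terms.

first term: \frac{199}{150} + \frac{17}{15} e_{1} - \frac{12}{5} e_{2} - \frac{9}{5} e_{12}
second term: \frac{151}{150} - \frac{11}{15} e_{1} - \frac{12}{5} e_{2} - \frac{9}{5} e_{12}
Answer: \frac{8}{25} + \frac{28}{15} e_{1}


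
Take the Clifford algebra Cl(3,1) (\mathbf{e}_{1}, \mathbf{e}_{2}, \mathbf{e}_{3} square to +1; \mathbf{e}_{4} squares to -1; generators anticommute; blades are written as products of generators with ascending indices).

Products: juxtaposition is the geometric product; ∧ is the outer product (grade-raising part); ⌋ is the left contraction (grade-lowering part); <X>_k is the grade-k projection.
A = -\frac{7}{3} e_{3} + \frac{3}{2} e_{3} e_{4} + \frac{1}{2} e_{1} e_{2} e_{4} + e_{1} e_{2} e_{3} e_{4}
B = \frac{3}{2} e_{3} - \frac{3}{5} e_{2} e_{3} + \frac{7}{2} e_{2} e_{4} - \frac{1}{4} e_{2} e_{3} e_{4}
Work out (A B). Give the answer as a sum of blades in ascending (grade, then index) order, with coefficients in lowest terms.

step 1: -\frac{7}{2} + \frac{3}{2} e_{1} - \frac{71}{40} e_{2} - \frac{9}{4} e_{4} - \frac{27}{8} e_{1} e_{3} + \frac{3}{5} e_{1} e_{4} - \frac{21}{4} e_{2} e_{3} + \frac{19}{60} e_{2} e_{4} - \frac{3}{2} e_{1} e_{2} e_{4} - \frac{3}{10} e_{1} e_{3} e_{4} + \frac{49}{6} e_{2} e_{3} e_{4} - \frac{3}{4} e_{1} e_{2} e_{3} e_{4}
Answer: -\frac{7}{2} + \frac{3}{2} e_{1} - \frac{71}{40} e_{2} - \frac{9}{4} e_{4} - \frac{27}{8} e_{1} e_{3} + \frac{3}{5} e_{1} e_{4} - \frac{21}{4} e_{2} e_{3} + \frac{19}{60} e_{2} e_{4} - \frac{3}{2} e_{1} e_{2} e_{4} - \frac{3}{10} e_{1} e_{3} e_{4} + \frac{49}{6} e_{2} e_{3} e_{4} - \frac{3}{4} e_{1} e_{2} e_{3} e_{4}


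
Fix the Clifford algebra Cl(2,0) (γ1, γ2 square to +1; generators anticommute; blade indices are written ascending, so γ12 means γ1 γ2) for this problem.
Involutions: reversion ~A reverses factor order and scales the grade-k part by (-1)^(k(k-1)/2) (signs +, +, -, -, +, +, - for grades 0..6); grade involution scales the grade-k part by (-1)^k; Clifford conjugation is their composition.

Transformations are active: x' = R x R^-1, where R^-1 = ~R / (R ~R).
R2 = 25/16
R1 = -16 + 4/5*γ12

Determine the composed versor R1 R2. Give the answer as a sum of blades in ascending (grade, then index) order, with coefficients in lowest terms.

Distribute over the terms of R2 (each basis-blade product reordered to ascending indices, repeated generators contracted through their squares):
R1 (25/16) = -25 + 5/4*γ12
Answer: -25 + 5/4*γ12


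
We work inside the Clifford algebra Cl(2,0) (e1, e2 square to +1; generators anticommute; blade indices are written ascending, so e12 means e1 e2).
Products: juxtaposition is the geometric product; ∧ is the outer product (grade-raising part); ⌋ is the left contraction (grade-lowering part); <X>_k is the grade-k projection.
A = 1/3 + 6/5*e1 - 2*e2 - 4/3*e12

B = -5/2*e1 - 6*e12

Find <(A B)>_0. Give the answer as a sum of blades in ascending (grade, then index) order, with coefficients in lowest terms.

step 1: -11 - 77/6*e1 - 158/15*e2 - 7*e12
step 2: -11
Answer: -11


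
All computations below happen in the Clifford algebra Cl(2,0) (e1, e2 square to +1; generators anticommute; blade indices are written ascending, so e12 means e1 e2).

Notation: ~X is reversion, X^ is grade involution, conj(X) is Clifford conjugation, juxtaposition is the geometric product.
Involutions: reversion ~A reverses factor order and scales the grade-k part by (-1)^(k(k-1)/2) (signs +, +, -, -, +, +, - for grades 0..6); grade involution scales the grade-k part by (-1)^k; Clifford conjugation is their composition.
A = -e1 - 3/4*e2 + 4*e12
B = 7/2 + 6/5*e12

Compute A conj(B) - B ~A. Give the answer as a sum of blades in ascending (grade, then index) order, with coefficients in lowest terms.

first term: 24/5 - 22/5*e1 - 57/40*e2 + 14*e12
second term: 24/5 - 22/5*e1 - 57/40*e2 - 14*e12
Answer: 28*e12


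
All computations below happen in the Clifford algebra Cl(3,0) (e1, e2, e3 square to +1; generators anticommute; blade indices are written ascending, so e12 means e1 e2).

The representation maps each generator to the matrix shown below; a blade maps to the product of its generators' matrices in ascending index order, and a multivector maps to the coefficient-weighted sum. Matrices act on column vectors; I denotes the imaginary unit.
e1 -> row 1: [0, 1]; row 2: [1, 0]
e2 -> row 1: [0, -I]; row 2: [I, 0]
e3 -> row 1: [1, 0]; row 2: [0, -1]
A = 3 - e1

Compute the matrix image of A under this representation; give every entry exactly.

M = (3)*1 + (-1)*rho(e1), summed entrywise (1 is the identity matrix):
Answer: row 1: [3, -1]; row 2: [-1, 3]


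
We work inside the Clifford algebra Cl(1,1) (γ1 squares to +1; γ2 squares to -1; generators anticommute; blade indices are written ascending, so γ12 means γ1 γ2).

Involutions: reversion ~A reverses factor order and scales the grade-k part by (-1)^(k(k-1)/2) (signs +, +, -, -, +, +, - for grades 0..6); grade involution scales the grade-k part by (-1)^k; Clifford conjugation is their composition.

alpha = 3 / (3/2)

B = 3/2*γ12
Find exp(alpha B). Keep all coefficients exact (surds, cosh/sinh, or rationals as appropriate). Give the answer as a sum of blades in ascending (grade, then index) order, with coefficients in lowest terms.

B^2 = (3/2)^2*(γ12)^2 = 9/4*(+1) = 9/4 (a basis 2-blade squares to minus the product of its generators' squares).
B^2 = 9/4 — since the square is positive, the closed form is hyperbolic: l = 3/2, alpha*l = 3, so exp(alpha B) = cosh(3) + (sinh(3)/(3/2))*B = cosh(3) + (2*sinh(3)/3)*B.
Answer: cosh(3) + sinh(3)*γ12


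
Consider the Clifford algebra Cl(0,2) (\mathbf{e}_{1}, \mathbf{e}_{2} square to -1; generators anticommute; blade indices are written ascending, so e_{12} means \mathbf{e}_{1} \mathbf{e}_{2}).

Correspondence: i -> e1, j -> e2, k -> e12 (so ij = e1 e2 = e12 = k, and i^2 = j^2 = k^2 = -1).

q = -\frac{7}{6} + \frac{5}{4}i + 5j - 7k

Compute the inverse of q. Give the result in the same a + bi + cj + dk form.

In blades: q = -\frac{7}{6} + \frac{5}{4} e_{1} + 5 e_{2} - 7 e_{12}.
With qbar = -\frac{7}{6} - \frac{5}{4} e_{1} - 5 e_{2} + 7 e_{12} (scalar fixed, mapped units negated), q qbar = \frac{11077}{144} (the sum of squared coefficients), so q^-1 = qbar / (\frac{11077}{144}) = -\frac{168}{11077} - \frac{180}{11077} e_{1} - \frac{720}{11077} e_{2} + \frac{1008}{11077} e_{12}; translating back:
Answer: -\frac{168}{11077} - \frac{180}{11077}i - \frac{720}{11077}j + \frac{1008}{11077}k


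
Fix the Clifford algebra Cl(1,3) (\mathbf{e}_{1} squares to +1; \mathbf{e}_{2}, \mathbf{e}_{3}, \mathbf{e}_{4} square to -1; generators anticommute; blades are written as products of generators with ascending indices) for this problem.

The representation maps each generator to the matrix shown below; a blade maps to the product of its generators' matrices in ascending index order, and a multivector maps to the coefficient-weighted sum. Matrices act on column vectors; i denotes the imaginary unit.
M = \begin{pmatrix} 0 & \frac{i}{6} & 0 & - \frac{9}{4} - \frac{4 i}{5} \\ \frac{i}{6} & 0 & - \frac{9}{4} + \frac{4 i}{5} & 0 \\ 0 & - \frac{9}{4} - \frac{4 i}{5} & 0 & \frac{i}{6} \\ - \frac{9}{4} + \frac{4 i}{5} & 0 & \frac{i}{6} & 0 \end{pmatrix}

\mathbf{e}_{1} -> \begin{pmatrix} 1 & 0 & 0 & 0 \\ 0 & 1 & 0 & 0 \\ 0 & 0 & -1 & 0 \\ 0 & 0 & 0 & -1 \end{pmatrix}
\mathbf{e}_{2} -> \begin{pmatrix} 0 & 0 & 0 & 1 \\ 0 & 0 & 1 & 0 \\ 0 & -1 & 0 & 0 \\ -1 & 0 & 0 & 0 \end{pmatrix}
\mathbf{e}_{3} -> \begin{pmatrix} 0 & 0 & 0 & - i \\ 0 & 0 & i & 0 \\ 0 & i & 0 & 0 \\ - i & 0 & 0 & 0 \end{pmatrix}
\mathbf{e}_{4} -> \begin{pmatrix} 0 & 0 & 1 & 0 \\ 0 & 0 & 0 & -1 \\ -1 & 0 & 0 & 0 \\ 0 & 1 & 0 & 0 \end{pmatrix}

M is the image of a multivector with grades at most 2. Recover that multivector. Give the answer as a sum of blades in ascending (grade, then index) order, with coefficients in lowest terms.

Method: the blade images are trace-orthogonal — tr(rho(e_A) rho(e_B)^-1) = 4 if A = B and 0 otherwise — and rho(e_A)^-1 = (e_A)^2 * rho(e_A) with (e_A)^2 = +1 or -1, so the coefficient of e_A in the preimage is (e_A)^2 * tr(M rho(e_A))/4.
Nonzero projections over blades of grade <= 2: e_{1} e_{2}: (e_{1} e_{2})^2 = +1, tr(M rho(e_{1} e_{2})) = -9, coefficient -\frac{9}{4}; e_{1} e_{3}: (e_{1} e_{3})^2 = +1, tr(M rho(e_{1} e_{3})) = \frac{16}{5}, coefficient \frac{4}{5}; e_{3} e_{4}: (e_{3} e_{4})^2 = -1, tr(M rho(e_{3} e_{4})) = \frac{2}{3}, coefficient -\frac{1}{6}. Every other blade of grade <= 2 projects to 0.
Answer: -\frac{9}{4} e_{1} e_{2} + \frac{4}{5} e_{1} e_{3} - \frac{1}{6} e_{3} e_{4}


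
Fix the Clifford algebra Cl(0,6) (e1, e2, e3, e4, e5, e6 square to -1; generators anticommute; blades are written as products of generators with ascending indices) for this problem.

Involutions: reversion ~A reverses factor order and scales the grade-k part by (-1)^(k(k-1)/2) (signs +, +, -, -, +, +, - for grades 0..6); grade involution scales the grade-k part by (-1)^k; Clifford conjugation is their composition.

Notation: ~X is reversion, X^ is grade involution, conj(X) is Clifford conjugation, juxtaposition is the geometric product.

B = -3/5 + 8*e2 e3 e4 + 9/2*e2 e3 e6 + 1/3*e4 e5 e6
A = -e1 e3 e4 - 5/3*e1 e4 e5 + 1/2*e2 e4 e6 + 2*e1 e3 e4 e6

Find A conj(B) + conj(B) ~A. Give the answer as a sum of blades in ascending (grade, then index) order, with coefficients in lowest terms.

first term: 8*e1 e2 + 5/9*e1 e6 + 1/6*e2 e5 + 9/4*e3 e4 - 4*e3 e6 - 9*e1 e2 e4 + 16*e1 e2 e6 + 3/5*e1 e3 e4 + 2/3*e1 e3 e5 + e1 e4 e5 - 3/10*e2 e4 e6 - 40/3*e1 e2 e3 e5 - 9/2*e1 e2 e4 e6 - 6/5*e1 e3 e4 e6 + 1/3*e1 e3 e5 e6 - 15/2*e1 e2 e3 e4 e5 e6
second term: 8*e1 e2 + 5/9*e1 e6 + 1/6*e2 e5 + 9/4*e3 e4 - 4*e3 e6 - 9*e1 e2 e4 + 16*e1 e2 e6 - 3/5*e1 e3 e4 + 2/3*e1 e3 e5 - e1 e4 e5 + 3/10*e2 e4 e6 + 40/3*e1 e2 e3 e5 + 9/2*e1 e2 e4 e6 - 6/5*e1 e3 e4 e6 - 1/3*e1 e3 e5 e6 - 15/2*e1 e2 e3 e4 e5 e6
Answer: 16*e1 e2 + 10/9*e1 e6 + 1/3*e2 e5 + 9/2*e3 e4 - 8*e3 e6 - 18*e1 e2 e4 + 32*e1 e2 e6 + 4/3*e1 e3 e5 - 12/5*e1 e3 e4 e6 - 15*e1 e2 e3 e4 e5 e6


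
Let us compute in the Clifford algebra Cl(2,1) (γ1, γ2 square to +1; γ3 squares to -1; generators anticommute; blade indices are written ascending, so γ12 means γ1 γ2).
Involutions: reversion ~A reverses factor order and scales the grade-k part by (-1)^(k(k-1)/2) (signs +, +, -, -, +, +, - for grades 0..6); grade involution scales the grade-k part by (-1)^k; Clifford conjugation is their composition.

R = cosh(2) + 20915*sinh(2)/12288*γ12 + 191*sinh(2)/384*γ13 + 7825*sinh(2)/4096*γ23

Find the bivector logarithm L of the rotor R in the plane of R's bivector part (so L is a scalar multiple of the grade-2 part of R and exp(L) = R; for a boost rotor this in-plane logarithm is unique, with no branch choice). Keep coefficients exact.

The scalar part of R is cosh(2), which determines |rapidity| via cosh; the sign lives in the bivector part, and pairing them (bivector part over sinh of the rapidity = the plane) gives the unique in-plane L = rapidity * plane.
Concretely: cosh(rapidity) = cosh(2) gives rapidity = ±2, and since rapidity/sinh(rapidity) is even the sign is immaterial: L = (rapidity/sinh(rapidity)) * <R>_2 = (2/sinh(2)) * <R>_2.
Answer: 20915/6144*γ12 + 191/192*γ13 + 7825/2048*γ23


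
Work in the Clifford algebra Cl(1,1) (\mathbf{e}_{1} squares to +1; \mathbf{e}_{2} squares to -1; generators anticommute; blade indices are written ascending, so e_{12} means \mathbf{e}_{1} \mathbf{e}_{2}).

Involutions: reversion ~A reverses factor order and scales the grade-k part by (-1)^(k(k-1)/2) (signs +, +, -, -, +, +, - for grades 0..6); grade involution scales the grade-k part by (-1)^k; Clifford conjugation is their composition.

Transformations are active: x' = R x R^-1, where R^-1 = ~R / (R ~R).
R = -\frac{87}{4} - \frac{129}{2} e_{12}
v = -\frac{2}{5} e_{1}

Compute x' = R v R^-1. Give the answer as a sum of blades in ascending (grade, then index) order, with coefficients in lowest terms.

~R = -\frac{87}{4} + \frac{129}{2} e_{12}, and R ~R = -\frac{58995}{16}, so R^-1 = ~R / (-\frac{58995}{16}).
R v = \frac{87}{10} e_{1} - \frac{129}{5} e_{2}
Answer: \frac{16474}{32775} e_{1} - \frac{9976}{32775} e_{2}


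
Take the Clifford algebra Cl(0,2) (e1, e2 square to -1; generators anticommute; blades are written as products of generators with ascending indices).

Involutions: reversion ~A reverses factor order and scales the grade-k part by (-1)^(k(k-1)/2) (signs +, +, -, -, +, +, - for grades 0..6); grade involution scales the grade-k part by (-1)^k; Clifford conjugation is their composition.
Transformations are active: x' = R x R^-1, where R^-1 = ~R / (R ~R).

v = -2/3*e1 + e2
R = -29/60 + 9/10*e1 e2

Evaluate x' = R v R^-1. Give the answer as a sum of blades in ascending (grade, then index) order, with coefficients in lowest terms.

~R = -29/60 - 9/10*e1 e2, and R ~R = 3757/3600, so R^-1 = ~R / (3757/3600).
R v = -26/45*e1 - 13/12*e2
Answer: 1042/867*e1 + 1/289*e2


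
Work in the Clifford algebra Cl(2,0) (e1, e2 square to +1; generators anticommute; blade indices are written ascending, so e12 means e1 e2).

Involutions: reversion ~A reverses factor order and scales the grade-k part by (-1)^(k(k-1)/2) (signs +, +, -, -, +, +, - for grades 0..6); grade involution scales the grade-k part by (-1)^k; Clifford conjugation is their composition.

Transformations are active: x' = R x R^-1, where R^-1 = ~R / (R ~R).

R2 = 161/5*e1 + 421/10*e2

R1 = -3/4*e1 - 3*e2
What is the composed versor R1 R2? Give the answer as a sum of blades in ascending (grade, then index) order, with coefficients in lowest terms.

Distribute over the terms of R1 (each basis-blade product reordered to ascending indices, repeated generators contracted through their squares):
(-3/4*e1) R2 = -483/20 - 1263/40*e12
(-3*e2) R2 = -1263/10 + 483/5*e12
Summing the partial products and collecting blades:
Answer: -3009/20 + 2601/40*e12


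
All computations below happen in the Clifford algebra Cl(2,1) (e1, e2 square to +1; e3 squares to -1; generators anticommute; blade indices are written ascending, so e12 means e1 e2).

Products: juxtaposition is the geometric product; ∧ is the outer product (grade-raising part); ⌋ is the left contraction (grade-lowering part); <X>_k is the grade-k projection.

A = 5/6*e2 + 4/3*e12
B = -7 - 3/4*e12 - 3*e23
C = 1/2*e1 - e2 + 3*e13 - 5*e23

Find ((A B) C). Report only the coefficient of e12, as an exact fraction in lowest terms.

step 1: 1 + 5/8*e1 - 35/6*e2 - 5/2*e3 - 28/3*e12 - 4*e13
step 2: -281/48 + 7/3*e1 + 97/6*e2 + 793/24*e3 + 535/24*e12 + 611/12*e13 + 41/2*e23 + 83/8*e123
Answer: 535/24


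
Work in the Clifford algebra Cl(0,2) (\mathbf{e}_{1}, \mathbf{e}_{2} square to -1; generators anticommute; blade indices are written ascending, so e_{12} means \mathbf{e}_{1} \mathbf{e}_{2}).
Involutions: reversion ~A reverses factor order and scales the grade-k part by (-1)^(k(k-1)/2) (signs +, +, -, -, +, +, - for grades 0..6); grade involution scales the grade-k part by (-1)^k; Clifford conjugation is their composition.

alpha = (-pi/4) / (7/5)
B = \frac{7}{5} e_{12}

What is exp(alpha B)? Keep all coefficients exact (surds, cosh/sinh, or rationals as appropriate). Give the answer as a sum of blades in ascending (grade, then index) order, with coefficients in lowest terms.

B^2 = (\frac{7}{5})^2*(e_{12})^2 = \frac{49}{25}*(-1) = -\frac{49}{25} (a basis 2-blade squares to minus the product of its generators' squares).
B^2 = -\frac{49}{25} — B^2 < 0, so the exponential closes trigonometrically: l = \frac{7}{5}, alpha*l = - \frac{\pi}{4}, so exp(alpha B) = cos(- \frac{\pi}{4}) + (sin(- \frac{\pi}{4})/(\frac{7}{5}))*B = \frac{\sqrt{2}}{2} + (- \frac{5 \sqrt{2}}{14})*B.
Answer: \frac{\sqrt{2}}{2} - \frac{\sqrt{2}}{2} e_{12}


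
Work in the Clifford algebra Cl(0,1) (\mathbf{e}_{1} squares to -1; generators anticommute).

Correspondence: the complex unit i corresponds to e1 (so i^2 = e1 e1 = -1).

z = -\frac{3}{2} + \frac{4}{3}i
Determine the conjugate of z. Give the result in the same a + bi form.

In blades: z = -\frac{3}{2} + \frac{4}{3} e_{1}.
Conjugation here is Clifford conjugation: the scalar is fixed and the grade-1 and grade-2 blades all flip sign, giving -\frac{3}{2} - \frac{4}{3} e_{1}; translating back:
Answer: -\frac{3}{2} - \frac{4}{3}i


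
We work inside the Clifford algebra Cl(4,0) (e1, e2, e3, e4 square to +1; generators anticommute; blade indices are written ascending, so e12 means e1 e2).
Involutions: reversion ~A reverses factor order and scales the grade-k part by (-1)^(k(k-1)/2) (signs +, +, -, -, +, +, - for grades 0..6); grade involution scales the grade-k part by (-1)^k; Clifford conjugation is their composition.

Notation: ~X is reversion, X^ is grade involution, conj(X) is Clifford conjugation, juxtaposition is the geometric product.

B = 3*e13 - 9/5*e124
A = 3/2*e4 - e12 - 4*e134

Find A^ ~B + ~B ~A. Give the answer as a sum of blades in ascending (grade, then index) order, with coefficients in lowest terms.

first term: 69/5*e4 - 27/10*e12 + 21/5*e23 + 9/2*e134
second term: 51/5*e4 + 27/10*e12 - 51/5*e23 - 9/2*e134
Answer: 24*e4 - 6*e23


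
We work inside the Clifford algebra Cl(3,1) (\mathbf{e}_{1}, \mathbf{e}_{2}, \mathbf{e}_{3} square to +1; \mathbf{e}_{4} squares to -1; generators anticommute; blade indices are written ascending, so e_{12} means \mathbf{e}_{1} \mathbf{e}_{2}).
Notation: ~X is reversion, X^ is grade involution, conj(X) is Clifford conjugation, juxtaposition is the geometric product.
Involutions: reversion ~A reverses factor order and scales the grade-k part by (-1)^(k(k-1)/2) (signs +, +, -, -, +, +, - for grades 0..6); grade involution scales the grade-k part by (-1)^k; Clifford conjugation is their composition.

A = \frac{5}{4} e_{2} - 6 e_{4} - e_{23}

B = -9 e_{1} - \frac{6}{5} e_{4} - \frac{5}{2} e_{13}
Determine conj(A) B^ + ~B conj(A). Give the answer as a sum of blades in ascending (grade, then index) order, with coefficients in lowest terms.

first term: -\frac{36}{5} + \frac{35}{4} e_{12} - 54 e_{14} - \frac{3}{2} e_{24} + \frac{47}{8} e_{123} - 15 e_{134} + \frac{6}{5} e_{234}
second term: \frac{36}{5} + \frac{35}{4} e_{12} - 54 e_{14} - \frac{3}{2} e_{24} - \frac{47}{8} e_{123} + 15 e_{134} - \frac{6}{5} e_{234}
Answer: \frac{35}{2} e_{12} - 108 e_{14} - 3 e_{24}


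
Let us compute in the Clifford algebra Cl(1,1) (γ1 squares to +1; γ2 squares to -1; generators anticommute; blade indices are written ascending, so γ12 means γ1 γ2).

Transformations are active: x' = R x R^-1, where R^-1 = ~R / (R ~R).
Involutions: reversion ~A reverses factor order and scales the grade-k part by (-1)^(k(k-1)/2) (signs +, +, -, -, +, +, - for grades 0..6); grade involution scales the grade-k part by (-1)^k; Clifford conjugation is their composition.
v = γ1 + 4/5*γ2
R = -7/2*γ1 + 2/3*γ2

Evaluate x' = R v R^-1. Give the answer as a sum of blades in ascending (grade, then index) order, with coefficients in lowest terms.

~R = -7/2*γ1 + 2/3*γ2, and R ~R = 425/36, so R^-1 = ~R / (425/36).
R v = -121/30 - 52/15*γ12
Answer: 2957/2125*γ1 - 2668/2125*γ2


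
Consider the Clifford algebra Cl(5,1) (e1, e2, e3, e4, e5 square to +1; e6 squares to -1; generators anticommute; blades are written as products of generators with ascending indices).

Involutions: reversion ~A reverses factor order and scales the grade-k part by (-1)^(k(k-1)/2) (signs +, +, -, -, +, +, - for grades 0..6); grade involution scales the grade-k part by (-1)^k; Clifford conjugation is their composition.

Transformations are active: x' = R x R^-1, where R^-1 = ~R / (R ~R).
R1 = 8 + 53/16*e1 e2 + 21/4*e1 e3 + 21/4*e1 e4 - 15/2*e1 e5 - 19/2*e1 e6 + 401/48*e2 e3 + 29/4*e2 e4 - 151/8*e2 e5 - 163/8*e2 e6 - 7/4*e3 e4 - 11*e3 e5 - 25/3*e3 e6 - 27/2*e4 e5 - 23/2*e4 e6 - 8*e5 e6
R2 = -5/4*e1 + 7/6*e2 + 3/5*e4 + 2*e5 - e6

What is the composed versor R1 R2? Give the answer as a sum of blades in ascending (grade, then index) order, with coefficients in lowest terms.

Distribute over the terms of R2 (each basis-blade product reordered to ascending indices, repeated generators contracted through their squares):
R1 (-5/4*e1) = -10*e1 + 265/64*e2 + 105/16*e3 + 105/16*e4 - 75/8*e5 - 95/8*e6 - 2005/192*e1 e2 e3 - 145/16*e1 e2 e4 + 755/32*e1 e2 e5 + 815/32*e1 e2 e6 + 35/16*e1 e3 e4 + 55/4*e1 e3 e5 + 125/12*e1 e3 e6 + 135/8*e1 e4 e5 + 115/8*e1 e4 e6 + 10*e1 e5 e6
R1 (7/6*e2) = 371/96*e1 + 28/3*e2 - 2807/288*e3 - 203/24*e4 + 1057/48*e5 + 1141/48*e6 - 49/8*e1 e2 e3 - 49/8*e1 e2 e4 + 35/4*e1 e2 e5 + 133/12*e1 e2 e6 - 49/24*e2 e3 e4 - 77/6*e2 e3 e5 - 175/18*e2 e3 e6 - 63/4*e2 e4 e5 - 161/12*e2 e4 e6 - 28/3*e2 e5 e6
R1 (3/5*e4) = 63/20*e1 + 87/20*e2 - 21/20*e3 + 24/5*e4 + 81/10*e5 + 69/10*e6 + 159/80*e1 e2 e4 + 63/20*e1 e3 e4 + 9/2*e1 e4 e5 + 57/10*e1 e4 e6 + 401/80*e2 e3 e4 + 453/40*e2 e4 e5 + 489/40*e2 e4 e6 + 33/5*e3 e4 e5 + 5*e3 e4 e6 - 24/5*e4 e5 e6
R1 (2*e5) = -15*e1 - 151/4*e2 - 22*e3 - 27*e4 + 16*e5 + 16*e6 + 53/8*e1 e2 e5 + 21/2*e1 e3 e5 + 21/2*e1 e4 e5 + 19*e1 e5 e6 + 401/24*e2 e3 e5 + 29/2*e2 e4 e5 + 163/4*e2 e5 e6 - 7/2*e3 e4 e5 + 50/3*e3 e5 e6 + 23*e4 e5 e6
R1 (-e6) = -19/2*e1 - 163/8*e2 - 25/3*e3 - 23/2*e4 - 8*e5 - 8*e6 - 53/16*e1 e2 e6 - 21/4*e1 e3 e6 - 21/4*e1 e4 e6 + 15/2*e1 e5 e6 - 401/48*e2 e3 e6 - 29/4*e2 e4 e6 + 151/8*e2 e5 e6 + 7/4*e3 e4 e6 + 11*e3 e5 e6 + 27/2*e4 e5 e6
Summing the partial products and collecting blades:
Answer: -13193/480*e1 - 38689/960*e2 - 49777/1440*e3 - 8543/240*e4 + 6899/240*e5 + 6431/240*e6 - 3181/192*e1 e2 e3 - 66/5*e1 e2 e4 + 1247/32*e1 e2 e5 + 3191/96*e1 e2 e6 + 427/80*e1 e3 e4 + 97/4*e1 e3 e5 + 31/6*e1 e3 e6 + 255/8*e1 e4 e5 + 593/40*e1 e4 e6 + 73/2*e1 e5 e6 + 713/240*e2 e3 e4 + 31/8*e2 e3 e5 - 2603/144*e2 e3 e6 + 403/40*e2 e4 e5 - 1013/120*e2 e4 e6 + 1207/24*e2 e5 e6 + 31/10*e3 e4 e5 + 27/4*e3 e4 e6 + 83/3*e3 e5 e6 + 317/10*e4 e5 e6


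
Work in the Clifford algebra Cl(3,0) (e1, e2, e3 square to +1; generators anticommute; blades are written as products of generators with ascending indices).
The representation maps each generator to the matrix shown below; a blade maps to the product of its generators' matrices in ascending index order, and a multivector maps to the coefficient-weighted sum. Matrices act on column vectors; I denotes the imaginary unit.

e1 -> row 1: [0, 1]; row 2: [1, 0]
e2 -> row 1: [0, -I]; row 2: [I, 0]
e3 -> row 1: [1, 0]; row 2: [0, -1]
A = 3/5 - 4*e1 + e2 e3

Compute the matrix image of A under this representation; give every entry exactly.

Bivector images (products of the table entries): rho(e2 e3) = rho(e2)rho(e3) = row 1: [0, I]; row 2: [I, 0].
M = (3/5)*1 + (-4)*rho(e1) + (1)*rho(e2 e3), summed entrywise (1 is the identity matrix):
Answer: row 1: [3/5, -4 + I]; row 2: [-4 + I, 3/5]


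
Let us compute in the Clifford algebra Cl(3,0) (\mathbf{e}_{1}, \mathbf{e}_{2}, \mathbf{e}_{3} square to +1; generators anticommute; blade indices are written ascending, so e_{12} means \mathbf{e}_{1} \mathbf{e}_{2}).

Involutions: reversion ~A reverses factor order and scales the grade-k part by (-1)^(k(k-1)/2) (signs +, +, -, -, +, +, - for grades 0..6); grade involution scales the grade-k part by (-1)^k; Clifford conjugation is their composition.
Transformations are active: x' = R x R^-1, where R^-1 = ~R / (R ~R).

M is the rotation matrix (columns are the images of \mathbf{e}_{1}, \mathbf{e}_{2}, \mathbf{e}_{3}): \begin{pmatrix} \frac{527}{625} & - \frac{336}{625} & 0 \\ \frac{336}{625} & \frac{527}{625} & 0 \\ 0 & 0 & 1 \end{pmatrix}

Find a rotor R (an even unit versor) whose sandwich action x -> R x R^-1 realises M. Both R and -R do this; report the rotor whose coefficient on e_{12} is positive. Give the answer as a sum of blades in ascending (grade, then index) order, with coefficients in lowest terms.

Method: write R = a + b12*e_{12} + b13*e_{13} + b23*e_{23} with a^2 + b12^2 + b13^2 + b23^2 = 1 (so R^-1 = ~R). Expanding the columns R e_j ~R gives tr M = 4a^2 - 1 and, from the antisymmetric part, M21 - M12 = -4a*b12, M13 - M31 = 4a*b13, M32 - M23 = -4a*b23.
Here tr M = \frac{1679}{625}, so a^2 = (1 + tr M)/4 = \frac{576}{625} and a = ±\frac{24}{25}. Taking a = \frac{24}{25}: M21 - M12 = \frac{672}{625}, M13 - M31 = 0, M32 - M23 = 0, giving b12 = -\frac{7}{25}, b13 = 0, b23 = 0, i.e. R = \frac{24}{25} - \frac{7}{25} e_{12}.
Its e_{12} coefficient is negative, so report the other preimage -R.
Answer: -\frac{24}{25} + \frac{7}{25} e_{12}. Uniqueness: Spin(3) -> SO(3) maps R and -R to the same rotation of trace \frac{1679}{625}; fixing the sign of the e_{12} coefficient removes the ambiguity.
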